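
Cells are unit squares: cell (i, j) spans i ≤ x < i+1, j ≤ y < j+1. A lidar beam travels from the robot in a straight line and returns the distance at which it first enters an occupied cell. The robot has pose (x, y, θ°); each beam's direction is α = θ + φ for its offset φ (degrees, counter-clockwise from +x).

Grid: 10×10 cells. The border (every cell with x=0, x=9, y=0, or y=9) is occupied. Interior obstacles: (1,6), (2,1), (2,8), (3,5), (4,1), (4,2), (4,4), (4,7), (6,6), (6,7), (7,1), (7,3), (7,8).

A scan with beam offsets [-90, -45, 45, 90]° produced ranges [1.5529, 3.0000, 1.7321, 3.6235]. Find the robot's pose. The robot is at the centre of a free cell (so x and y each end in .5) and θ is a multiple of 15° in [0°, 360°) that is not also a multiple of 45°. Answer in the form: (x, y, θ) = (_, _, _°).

The pose lattice has 51·16 = 816 candidates. Test each by forward raycasting.
  (2.5, 6.5, 120°): beam 1 = 1.7321 ≠ 1.5529 ✗
  (6.5, 8.5, 240°): beam 1 = 1.0000 ≠ 1.5529 ✗
  (8.5, 2.5, 15°): beam 2 = 0.5774 ≠ 3.0000 ✗
  …
  (7.5, 5.5, 345°): r_1=1.5529, r_2=3.0000, r_3=1.7321, r_4=3.6235 — all match ✓
Unique over the lattice → pose = (7.5, 5.5, 345°).

(x, y, θ) = (7.5, 5.5, 345°)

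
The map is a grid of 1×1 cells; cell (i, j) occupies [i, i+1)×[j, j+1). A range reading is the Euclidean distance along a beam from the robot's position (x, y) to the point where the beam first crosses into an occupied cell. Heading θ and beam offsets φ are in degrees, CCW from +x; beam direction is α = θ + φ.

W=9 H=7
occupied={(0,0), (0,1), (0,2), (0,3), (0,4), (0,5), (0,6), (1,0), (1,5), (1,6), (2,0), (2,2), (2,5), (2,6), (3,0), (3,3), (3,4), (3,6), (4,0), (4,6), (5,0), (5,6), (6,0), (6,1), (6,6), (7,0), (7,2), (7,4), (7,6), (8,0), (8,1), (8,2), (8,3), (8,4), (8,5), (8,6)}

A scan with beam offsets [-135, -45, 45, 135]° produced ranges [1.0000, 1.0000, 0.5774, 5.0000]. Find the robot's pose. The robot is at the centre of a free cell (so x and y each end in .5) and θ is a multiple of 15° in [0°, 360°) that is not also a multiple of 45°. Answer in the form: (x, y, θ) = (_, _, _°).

(x, y, θ) = (3.5, 1.5, 255°)

Candidates: 27 free-cell centres × 16 headings = 432 poses. Raycast each; keep the one whose scan matches to 4 dp.
  (6.5, 3.5, 120°): beam 1 = 1.5529 ≠ 1.0000 ✗
  (5.5, 4.5, 30°): beam 1 = 3.6235 ≠ 1.0000 ✗
  (2.5, 1.5, 165°): beam 1 = 5.1962 ≠ 1.0000 ✗
  (1.5, 1.5, 210°): beam 1 = 3.6235 ≠ 1.0000 ✗
  (4.5, 2.5, 285°): beam 2 = 1.7321 ≠ 1.0000 ✗
  …
  (3.5, 1.5, 255°): r_1=1.0000, r_2=1.0000, r_3=0.5774, r_4=5.0000 — all match ✓
Unique over the lattice → pose = (3.5, 1.5, 255°).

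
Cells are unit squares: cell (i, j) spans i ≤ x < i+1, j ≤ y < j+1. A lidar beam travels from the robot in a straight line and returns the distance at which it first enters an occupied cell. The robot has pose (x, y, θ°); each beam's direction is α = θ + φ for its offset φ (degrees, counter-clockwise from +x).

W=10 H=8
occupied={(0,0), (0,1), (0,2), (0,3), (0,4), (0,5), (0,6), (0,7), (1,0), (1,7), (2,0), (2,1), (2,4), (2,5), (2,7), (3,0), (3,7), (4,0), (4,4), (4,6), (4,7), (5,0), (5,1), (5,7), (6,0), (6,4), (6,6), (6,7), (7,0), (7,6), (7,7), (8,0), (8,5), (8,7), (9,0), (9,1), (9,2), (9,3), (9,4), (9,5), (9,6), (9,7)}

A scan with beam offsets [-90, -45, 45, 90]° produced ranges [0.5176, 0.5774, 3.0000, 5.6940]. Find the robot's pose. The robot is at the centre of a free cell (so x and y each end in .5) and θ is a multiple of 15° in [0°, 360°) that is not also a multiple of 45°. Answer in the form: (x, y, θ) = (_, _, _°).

(x, y, θ) = (4.5, 1.5, 15°)

Enumerate (i+0.5, j+0.5, θ) over the 38 free cells and 16 admissible headings. For each, cast all 4 beams and compare to the given ranges.
  (2.5, 2.5, 15°): beam 2 = 2.8868 ≠ 0.5774 ✗
  (1.5, 3.5, 195°): beam 1 = 1.9319 ≠ 0.5176 ✗
  (4.5, 3.5, 255°): beam 1 = 1.9319 ≠ 0.5176 ✗
  …
  (4.5, 1.5, 15°): r_1=0.5176, r_2=0.5774, r_3=3.0000, r_4=5.6940 — all match ✓
Unique over the lattice → pose = (4.5, 1.5, 15°).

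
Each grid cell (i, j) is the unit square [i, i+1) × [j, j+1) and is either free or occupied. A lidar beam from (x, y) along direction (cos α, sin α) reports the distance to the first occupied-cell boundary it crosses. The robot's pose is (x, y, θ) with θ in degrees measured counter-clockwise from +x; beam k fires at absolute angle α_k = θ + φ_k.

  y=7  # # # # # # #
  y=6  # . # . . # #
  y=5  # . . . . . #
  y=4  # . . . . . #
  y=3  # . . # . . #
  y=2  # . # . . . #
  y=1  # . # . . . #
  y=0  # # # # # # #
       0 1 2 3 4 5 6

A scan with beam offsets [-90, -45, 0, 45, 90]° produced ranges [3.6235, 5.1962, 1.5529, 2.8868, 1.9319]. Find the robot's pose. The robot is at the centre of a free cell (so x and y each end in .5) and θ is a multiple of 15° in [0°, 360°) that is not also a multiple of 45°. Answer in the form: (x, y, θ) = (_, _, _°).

The pose lattice has 25·16 = 400 candidates. Test each by forward raycasting.
  (3.5, 4.5, 120°): beam 1 = 2.8868 ≠ 3.6235 ✗
  (2.5, 5.5, 300°): beam 1 = 1.7321 ≠ 3.6235 ✗
  (5.5, 1.5, 120°): beam 1 = 0.5774 ≠ 3.6235 ✗
  (3.5, 5.5, 255°): beam 1 = 2.5882 ≠ 3.6235 ✗
  …
  (5.5, 3.5, 195°): r_1=3.6235, r_2=5.1962, r_3=1.5529, r_4=2.8868, r_5=1.9319 — all match ✓
Only this pose fits every beam.

(x, y, θ) = (5.5, 3.5, 195°)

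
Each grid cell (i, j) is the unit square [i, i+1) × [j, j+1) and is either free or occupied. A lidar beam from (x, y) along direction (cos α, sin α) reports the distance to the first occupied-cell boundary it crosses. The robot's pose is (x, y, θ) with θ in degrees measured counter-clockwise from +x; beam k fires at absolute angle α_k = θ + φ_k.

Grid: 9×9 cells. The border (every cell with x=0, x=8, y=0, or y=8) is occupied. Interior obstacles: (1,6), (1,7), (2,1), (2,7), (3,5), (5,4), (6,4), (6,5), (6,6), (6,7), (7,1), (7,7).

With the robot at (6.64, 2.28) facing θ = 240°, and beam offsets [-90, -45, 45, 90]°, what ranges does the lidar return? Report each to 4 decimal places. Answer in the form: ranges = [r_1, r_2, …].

ranges = [6.5125, 3.7684, 1.3252, 0.5600]

beam 1: φ=-90°, α=150°
  dir = (cos 150°, sin 150°) = (-0.8660, 0.5000); from cell (6,2)
  next x-line at t=0.7390, next y-line at t=1.4400; Δt_x=1.1547, Δt_y=2.0000
    x: enter (5,2) at t=0.7390
    y: enter (5,3) at t=1.4400
    x: enter (4,3) at t=1.8937
    x: enter (3,3) at t=3.0484
    y: enter (3,4) at t=3.4400
    x: enter (2,4) at t=4.2031
    x: enter (1,4) at t=5.3578
    y: enter (1,5) at t=5.4400
    x: enter (0,5) at t=6.5125 ← occupied
  → r_1 = 6.5125
beam 2: φ=-45°, α=195°
  dir = (cos 195°, sin 195°) = (-0.9659, -0.2588); from cell (6,2)
  next x-line at t=0.6626, next y-line at t=1.0818; Δt_x=1.0353, Δt_y=3.8637
    x: enter (5,2) at t=0.6626
    y: enter (5,1) at t=1.0818
    x: enter (4,1) at t=1.6979
    x: enter (3,1) at t=2.7331
    x: enter (2,1) at t=3.7684 ← occupied
  → r_2 = 3.7684
beam 3: φ=45°, α=285°
  dir = (cos 285°, sin 285°) = (0.2588, -0.9659); from cell (6,2)
  next x-line at t=1.3909, next y-line at t=0.2899; Δt_x=3.8637, Δt_y=1.0353
    y: enter (6,1) at t=0.2899
    y: enter (6,0) at t=1.3252 ← occupied
  → r_3 = 1.3252
beam 4: φ=90°, α=330°
  dir = (cos 330°, sin 330°) = (0.8660, -0.5000); from cell (6,2)
  next x-line at t=0.4157, next y-line at t=0.5600; Δt_x=1.1547, Δt_y=2.0000
    x: enter (7,2) at t=0.4157
    y: enter (7,1) at t=0.5600 ← occupied
  → r_4 = 0.5600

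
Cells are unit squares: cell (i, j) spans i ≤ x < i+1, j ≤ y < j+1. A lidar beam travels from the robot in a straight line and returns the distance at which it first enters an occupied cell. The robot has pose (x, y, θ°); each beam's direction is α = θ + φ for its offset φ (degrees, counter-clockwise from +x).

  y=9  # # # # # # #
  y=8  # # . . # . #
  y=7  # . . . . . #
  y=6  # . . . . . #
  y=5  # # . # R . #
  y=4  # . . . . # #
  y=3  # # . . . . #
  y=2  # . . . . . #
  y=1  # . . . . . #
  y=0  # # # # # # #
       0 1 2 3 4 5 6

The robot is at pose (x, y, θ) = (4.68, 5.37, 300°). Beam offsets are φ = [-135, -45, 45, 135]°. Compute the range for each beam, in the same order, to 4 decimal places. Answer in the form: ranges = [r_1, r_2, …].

ranges = [0.7040, 4.5242, 1.3666, 3.7581]

beam 1: φ=-135°, α=165°
  d=(-0.9659,0.2588)  start (4,5)  tX=0.7040 tY=2.4341  stride 1/|dx|=1.0353 1/|dy|=3.8637
    cross x-line → (3,5), t=0.7040 (wall)
  → r_1 = 0.7040
beam 2: φ=-45°, α=255°
  d=(-0.2588,-0.9659)  start (4,5)  tX=2.6273 tY=0.3831  stride 1/|dx|=3.8637 1/|dy|=1.0353
    cross y-line → (4,4), t=0.3831
    cross y-line → (4,3), t=1.4183
    cross y-line → (4,2), t=2.4536
    cross x-line → (3,2), t=2.6273
    cross y-line → (3,1), t=3.4889
    cross y-line → (3,0), t=4.5242 (wall)
  → r_2 = 4.5242
beam 3: φ=45°, α=345°
  d=(0.9659,-0.2588)  start (4,5)  tX=0.3313 tY=1.4296  stride 1/|dx|=1.0353 1/|dy|=3.8637
    cross x-line → (5,5), t=0.3313
    cross x-line → (6,5), t=1.3666 (wall)
  → r_3 = 1.3666
beam 4: φ=135°, α=75°
  d=(0.2588,0.9659)  start (4,5)  tX=1.2364 tY=0.6522  stride 1/|dx|=3.8637 1/|dy|=1.0353
    cross y-line → (4,6), t=0.6522
    cross x-line → (5,6), t=1.2364
    cross y-line → (5,7), t=1.6875
    cross y-line → (5,8), t=2.7228
    cross y-line → (5,9), t=3.7581 (wall)
  → r_4 = 3.7581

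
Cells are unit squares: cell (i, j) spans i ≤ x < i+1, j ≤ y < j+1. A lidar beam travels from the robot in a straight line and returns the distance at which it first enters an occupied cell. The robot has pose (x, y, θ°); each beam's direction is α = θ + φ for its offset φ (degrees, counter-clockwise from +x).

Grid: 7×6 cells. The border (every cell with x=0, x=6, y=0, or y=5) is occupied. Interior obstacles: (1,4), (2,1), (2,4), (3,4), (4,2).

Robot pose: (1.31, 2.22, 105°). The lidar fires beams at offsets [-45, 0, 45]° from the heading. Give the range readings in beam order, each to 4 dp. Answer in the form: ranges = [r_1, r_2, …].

ranges = [2.0554, 1.1977, 0.3580]

beam 1: φ=-45°, α=60°
  d=(0.5000,0.8660)  start (1,2)  tX=1.3800 tY=0.9007  stride 1/|dx|=2.0000 1/|dy|=1.1547
    cross y-line → (1,3), t=0.9007
    cross x-line → (2,3), t=1.3800
    cross y-line → (2,4), t=2.0554 (wall)
  → r_1 = 2.0554
beam 2: φ=0°, α=105°
  d=(-0.2588,0.9659)  start (1,2)  tX=1.1977 tY=0.8075  stride 1/|dx|=3.8637 1/|dy|=1.0353
    cross y-line → (1,3), t=0.8075
    cross x-line → (0,3), t=1.1977 (wall)
  → r_2 = 1.1977
beam 3: φ=45°, α=150°
  d=(-0.8660,0.5000)  start (1,2)  tX=0.3580 tY=1.5600  stride 1/|dx|=1.1547 1/|dy|=2.0000
    cross x-line → (0,2), t=0.3580 (wall)
  → r_3 = 0.3580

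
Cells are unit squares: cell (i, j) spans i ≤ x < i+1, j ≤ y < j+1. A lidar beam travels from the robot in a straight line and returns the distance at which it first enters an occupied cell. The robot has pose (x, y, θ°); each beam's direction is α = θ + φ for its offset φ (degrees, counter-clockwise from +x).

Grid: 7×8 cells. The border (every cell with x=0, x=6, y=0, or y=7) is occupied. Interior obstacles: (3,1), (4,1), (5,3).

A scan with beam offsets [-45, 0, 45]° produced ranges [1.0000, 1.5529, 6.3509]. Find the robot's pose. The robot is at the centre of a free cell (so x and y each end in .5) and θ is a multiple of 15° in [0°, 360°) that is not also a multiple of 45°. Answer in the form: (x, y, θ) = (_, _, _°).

(x, y, θ) = (1.5, 1.5, 15°)

The pose lattice has 27·16 = 432 candidates. Test each by forward raycasting.
  (4.5, 5.5, 105°): beam 1 = 1.7321 ≠ 1.0000 ✗
  (5.5, 5.5, 60°): beam 1 = 0.5176 ≠ 1.0000 ✗
  (1.5, 6.5, 15°): beam 1 = 5.0000 ≠ 1.0000 ✗
  …
  (1.5, 1.5, 15°): r_1=1.0000, r_2=1.5529, r_3=6.3509 — all match ✓
Only this pose fits every beam.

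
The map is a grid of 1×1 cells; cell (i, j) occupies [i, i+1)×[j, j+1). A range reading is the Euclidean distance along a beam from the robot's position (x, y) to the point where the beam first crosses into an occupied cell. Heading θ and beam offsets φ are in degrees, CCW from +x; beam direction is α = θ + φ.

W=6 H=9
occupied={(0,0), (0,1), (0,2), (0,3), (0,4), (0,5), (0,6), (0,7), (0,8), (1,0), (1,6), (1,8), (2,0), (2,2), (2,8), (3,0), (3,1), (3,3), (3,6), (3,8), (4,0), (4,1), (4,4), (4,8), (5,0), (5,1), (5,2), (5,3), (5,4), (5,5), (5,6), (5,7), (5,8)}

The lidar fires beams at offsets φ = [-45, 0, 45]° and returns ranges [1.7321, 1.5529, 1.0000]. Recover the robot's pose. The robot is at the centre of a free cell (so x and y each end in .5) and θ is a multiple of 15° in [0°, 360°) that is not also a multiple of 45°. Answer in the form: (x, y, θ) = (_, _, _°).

Candidates: 21 free-cell centres × 16 headings = 336 poses. Raycast each; keep the one whose scan matches to 4 dp.
  (4.5, 2.5, 120°): beam 1 = 1.5529 ≠ 1.7321 ✗
  (4.5, 5.5, 165°): beam 1 = 1.0000 ≠ 1.7321 ✗
  (2.5, 3.5, 255°): beam 2 = 0.5176 ≠ 1.5529 ✗
  (1.5, 2.5, 255°): beam 1 = 0.5774 ≠ 1.7321 ✗
  (3.5, 7.5, 60°): beam 1 = 1.5529 ≠ 1.7321 ✗
  …
  (2.5, 4.5, 255°): r_1=1.7321, r_2=1.5529, r_3=1.0000 — all match ✓
No second candidate reproduces the full scan.

(x, y, θ) = (2.5, 4.5, 255°)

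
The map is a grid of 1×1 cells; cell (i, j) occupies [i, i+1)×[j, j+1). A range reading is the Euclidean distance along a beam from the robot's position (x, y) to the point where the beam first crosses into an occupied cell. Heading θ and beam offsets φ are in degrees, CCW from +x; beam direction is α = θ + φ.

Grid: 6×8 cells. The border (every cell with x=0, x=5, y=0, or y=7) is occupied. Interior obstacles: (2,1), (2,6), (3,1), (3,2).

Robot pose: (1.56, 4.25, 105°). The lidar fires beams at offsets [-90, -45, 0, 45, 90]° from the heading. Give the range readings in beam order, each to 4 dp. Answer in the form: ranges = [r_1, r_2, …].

ranges = [3.5614, 2.0207, 2.1637, 0.6466, 0.5798]

beam 1: φ=-90°, α=15°
  direction (0.9659, 0.2588); cell (1,4); t to first gridline: x 0.4555, y 2.8978 (then +1.0353 / +3.8637)
    (2,4) via x @ 0.4555
    (3,4) via x @ 1.4908
    (4,4) via x @ 2.5261
    (4,5) via y @ 2.8978
    (5,5) via x @ 3.5614  # hit
  → r_1 = 3.5614
beam 2: φ=-45°, α=60°
  direction (0.5000, 0.8660); cell (1,4); t to first gridline: x 0.8800, y 0.8660 (then +2.0000 / +1.1547)
    (1,5) via y @ 0.8660
    (2,5) via x @ 0.8800
    (2,6) via y @ 2.0207  # hit
  → r_2 = 2.0207
beam 3: φ=0°, α=105°
  direction (-0.2588, 0.9659); cell (1,4); t to first gridline: x 2.1637, y 0.7765 (then +3.8637 / +1.0353)
    (1,5) via y @ 0.7765
    (1,6) via y @ 1.8117
    (0,6) via x @ 2.1637  # hit
  → r_3 = 2.1637
beam 4: φ=45°, α=150°
  direction (-0.8660, 0.5000); cell (1,4); t to first gridline: x 0.6466, y 1.5000 (then +1.1547 / +2.0000)
    (0,4) via x @ 0.6466  # hit
  → r_4 = 0.6466
beam 5: φ=90°, α=195°
  direction (-0.9659, -0.2588); cell (1,4); t to first gridline: x 0.5798, y 0.9659 (then +1.0353 / +3.8637)
    (0,4) via x @ 0.5798  # hit
  → r_5 = 0.5798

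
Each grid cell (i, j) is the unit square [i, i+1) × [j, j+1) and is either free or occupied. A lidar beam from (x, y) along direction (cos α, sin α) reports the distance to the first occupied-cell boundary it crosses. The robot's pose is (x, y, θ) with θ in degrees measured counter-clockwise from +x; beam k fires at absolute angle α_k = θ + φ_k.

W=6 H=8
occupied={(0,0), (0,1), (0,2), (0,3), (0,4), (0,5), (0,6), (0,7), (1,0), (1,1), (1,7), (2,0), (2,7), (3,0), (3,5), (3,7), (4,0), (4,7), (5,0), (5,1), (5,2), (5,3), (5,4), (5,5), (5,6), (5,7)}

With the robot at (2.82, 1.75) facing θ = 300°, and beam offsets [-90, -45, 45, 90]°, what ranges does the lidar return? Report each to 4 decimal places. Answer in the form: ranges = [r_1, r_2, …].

ranges = [0.9469, 0.7765, 2.2569, 2.5172]

beam 1: φ=-90°, α=210°
  dir = (cos 210°, sin 210°) = (-0.8660, -0.5000); from cell (2,1)
  next x-line at t=0.9469, next y-line at t=1.5000; Δt_x=1.1547, Δt_y=2.0000
    x: enter (1,1) at t=0.9469 ← occupied
  → r_1 = 0.9469
beam 2: φ=-45°, α=255°
  dir = (cos 255°, sin 255°) = (-0.2588, -0.9659); from cell (2,1)
  next x-line at t=3.1682, next y-line at t=0.7765; Δt_x=3.8637, Δt_y=1.0353
    y: enter (2,0) at t=0.7765 ← occupied
  → r_2 = 0.7765
beam 3: φ=45°, α=345°
  dir = (cos 345°, sin 345°) = (0.9659, -0.2588); from cell (2,1)
  next x-line at t=0.1863, next y-line at t=2.8978; Δt_x=1.0353, Δt_y=3.8637
    x: enter (3,1) at t=0.1863
    x: enter (4,1) at t=1.2216
    x: enter (5,1) at t=2.2569 ← occupied
  → r_3 = 2.2569
beam 4: φ=90°, α=30°
  dir = (cos 30°, sin 30°) = (0.8660, 0.5000); from cell (2,1)
  next x-line at t=0.2078, next y-line at t=0.5000; Δt_x=1.1547, Δt_y=2.0000
    x: enter (3,1) at t=0.2078
    y: enter (3,2) at t=0.5000
    x: enter (4,2) at t=1.3625
    y: enter (4,3) at t=2.5000
    x: enter (5,3) at t=2.5172 ← occupied
  → r_4 = 2.5172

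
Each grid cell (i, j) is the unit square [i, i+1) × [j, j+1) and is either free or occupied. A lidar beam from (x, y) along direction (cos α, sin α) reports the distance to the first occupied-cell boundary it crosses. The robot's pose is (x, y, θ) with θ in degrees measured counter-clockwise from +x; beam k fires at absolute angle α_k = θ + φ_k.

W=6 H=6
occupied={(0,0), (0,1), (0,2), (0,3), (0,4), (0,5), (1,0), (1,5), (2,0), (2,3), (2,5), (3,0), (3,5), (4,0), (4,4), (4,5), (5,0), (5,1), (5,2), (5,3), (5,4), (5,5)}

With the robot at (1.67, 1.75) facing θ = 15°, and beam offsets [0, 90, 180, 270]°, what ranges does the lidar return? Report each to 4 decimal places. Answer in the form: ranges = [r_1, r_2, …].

beam 1: φ=0°, α=15°
  direction (0.9659, 0.2588); cell (1,1); t to first gridline: x 0.3416, y 0.9659 (then +1.0353 / +3.8637)
    (2,1) via x @ 0.3416
    (2,2) via y @ 0.9659
    (3,2) via x @ 1.3769
    (4,2) via x @ 2.4122
    (5,2) via x @ 3.4475  # hit
  → r_1 = 3.4475
beam 2: φ=90°, α=105°
  direction (-0.2588, 0.9659); cell (1,1); t to first gridline: x 2.5887, y 0.2588 (then +3.8637 / +1.0353)
    (1,2) via y @ 0.2588
    (1,3) via y @ 1.2941
    (1,4) via y @ 2.3294
    (0,4) via x @ 2.5887  # hit
  → r_2 = 2.5887
beam 3: φ=180°, α=195°
  direction (-0.9659, -0.2588); cell (1,1); t to first gridline: x 0.6936, y 2.8978 (then +1.0353 / +3.8637)
    (0,1) via x @ 0.6936  # hit
  → r_3 = 0.6936
beam 4: φ=270°, α=285°
  direction (0.2588, -0.9659); cell (1,1); t to first gridline: x 1.2750, y 0.7765 (then +3.8637 / +1.0353)
    (1,0) via y @ 0.7765  # hit
  → r_4 = 0.7765

ranges = [3.4475, 2.5887, 0.6936, 0.7765]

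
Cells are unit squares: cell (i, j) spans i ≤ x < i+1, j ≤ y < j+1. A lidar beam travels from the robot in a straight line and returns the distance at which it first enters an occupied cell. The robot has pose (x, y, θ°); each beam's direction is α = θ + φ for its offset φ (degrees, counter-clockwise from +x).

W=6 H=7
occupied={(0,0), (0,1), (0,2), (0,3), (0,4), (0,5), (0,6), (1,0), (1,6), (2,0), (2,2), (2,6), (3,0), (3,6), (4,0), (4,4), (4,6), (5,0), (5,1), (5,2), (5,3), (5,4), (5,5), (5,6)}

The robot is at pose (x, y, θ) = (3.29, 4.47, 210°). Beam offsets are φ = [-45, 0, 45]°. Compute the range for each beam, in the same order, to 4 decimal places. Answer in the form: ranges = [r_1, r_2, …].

beam 1: φ=-45°, α=165°
  cosα=-0.9659 sinα=0.2588 | (3,4) | tMaxX 0.3002 tMaxY 2.0478 | tΔX 1.0353 tΔY 3.8637
    t=0.3002 [x] (2,4)
    t=1.3355 [x] (1,4)
    t=2.0478 [y] (1,5)
    t=2.3708 [x] (0,5) — stop
  → r_1 = 2.3708
beam 2: φ=0°, α=210°
  cosα=-0.8660 sinα=-0.5000 | (3,4) | tMaxX 0.3349 tMaxY 0.9400 | tΔX 1.1547 tΔY 2.0000
    t=0.3349 [x] (2,4)
    t=0.9400 [y] (2,3)
    t=1.4896 [x] (1,3)
    t=2.6443 [x] (0,3) — stop
  → r_2 = 2.6443
beam 3: φ=45°, α=255°
  cosα=-0.2588 sinα=-0.9659 | (3,4) | tMaxX 1.1205 tMaxY 0.4866 | tΔX 3.8637 tΔY 1.0353
    t=0.4866 [y] (3,3)
    t=1.1205 [x] (2,3)
    t=1.5219 [y] (2,2) — stop
  → r_3 = 1.5219

ranges = [2.3708, 2.6443, 1.5219]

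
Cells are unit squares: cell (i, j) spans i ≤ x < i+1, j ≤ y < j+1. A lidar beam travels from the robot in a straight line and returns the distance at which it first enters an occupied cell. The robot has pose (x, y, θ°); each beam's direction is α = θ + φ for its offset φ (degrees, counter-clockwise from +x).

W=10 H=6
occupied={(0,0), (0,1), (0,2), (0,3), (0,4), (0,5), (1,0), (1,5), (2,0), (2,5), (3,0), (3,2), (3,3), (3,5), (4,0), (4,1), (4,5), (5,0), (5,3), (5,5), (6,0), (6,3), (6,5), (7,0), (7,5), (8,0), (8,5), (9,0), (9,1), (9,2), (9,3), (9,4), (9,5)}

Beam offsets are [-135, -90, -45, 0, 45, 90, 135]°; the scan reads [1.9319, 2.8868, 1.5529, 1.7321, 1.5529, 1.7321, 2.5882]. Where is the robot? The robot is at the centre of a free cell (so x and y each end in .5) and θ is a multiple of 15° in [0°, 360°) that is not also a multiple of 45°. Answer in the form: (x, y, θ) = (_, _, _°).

The pose lattice has 27·16 = 432 candidates. Test each by forward raycasting.
  (2.5, 4.5, 75°): beam 1 = 1.0000 ≠ 1.9319 ✗
  (4.5, 2.5, 150°): beam 2 = 1.0000 ≠ 2.8868 ✗
  (3.5, 4.5, 300°): beam 3 = 0.5176 ≠ 1.5529 ✗
  (8.5, 4.5, 345°): beam 1 = 1.7321 ≠ 1.9319 ✗
  (3.5, 4.5, 75°): beam 1 = 0.5774 ≠ 1.9319 ✗
  …
  (7.5, 2.5, 300°): r_1=1.9319, r_2=2.8868, r_3=1.5529, r_4=1.7321, r_5=1.5529, r_6=1.7321, r_7=2.5882 — all match ✓
Unique over the lattice → pose = (7.5, 2.5, 300°).

(x, y, θ) = (7.5, 2.5, 300°)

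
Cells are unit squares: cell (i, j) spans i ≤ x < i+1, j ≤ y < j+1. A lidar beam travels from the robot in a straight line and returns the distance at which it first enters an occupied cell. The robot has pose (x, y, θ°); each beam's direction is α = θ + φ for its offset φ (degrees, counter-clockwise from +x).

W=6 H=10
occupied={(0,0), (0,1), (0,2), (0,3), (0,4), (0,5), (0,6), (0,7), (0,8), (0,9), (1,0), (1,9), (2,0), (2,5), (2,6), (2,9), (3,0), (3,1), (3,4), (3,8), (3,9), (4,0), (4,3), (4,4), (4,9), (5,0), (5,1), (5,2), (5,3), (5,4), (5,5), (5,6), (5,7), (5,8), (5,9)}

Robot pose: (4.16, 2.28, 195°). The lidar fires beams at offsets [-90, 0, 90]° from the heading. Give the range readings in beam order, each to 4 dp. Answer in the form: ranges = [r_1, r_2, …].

beam 1: φ=-90°, α=105°
  dir = (cos 105°, sin 105°) = (-0.2588, 0.9659); from cell (4,2)
  next x-line at t=0.6182, next y-line at t=0.7454; Δt_x=3.8637, Δt_y=1.0353
    x: enter (3,2) at t=0.6182
    y: enter (3,3) at t=0.7454
    y: enter (3,4) at t=1.7807 ← occupied
  → r_1 = 1.7807
beam 2: φ=0°, α=195°
  dir = (cos 195°, sin 195°) = (-0.9659, -0.2588); from cell (4,2)
  next x-line at t=0.1656, next y-line at t=1.0818; Δt_x=1.0353, Δt_y=3.8637
    x: enter (3,2) at t=0.1656
    y: enter (3,1) at t=1.0818 ← occupied
  → r_2 = 1.0818
beam 3: φ=90°, α=285°
  dir = (cos 285°, sin 285°) = (0.2588, -0.9659); from cell (4,2)
  next x-line at t=3.2455, next y-line at t=0.2899; Δt_x=3.8637, Δt_y=1.0353
    y: enter (4,1) at t=0.2899
    y: enter (4,0) at t=1.3252 ← occupied
  → r_3 = 1.3252

ranges = [1.7807, 1.0818, 1.3252]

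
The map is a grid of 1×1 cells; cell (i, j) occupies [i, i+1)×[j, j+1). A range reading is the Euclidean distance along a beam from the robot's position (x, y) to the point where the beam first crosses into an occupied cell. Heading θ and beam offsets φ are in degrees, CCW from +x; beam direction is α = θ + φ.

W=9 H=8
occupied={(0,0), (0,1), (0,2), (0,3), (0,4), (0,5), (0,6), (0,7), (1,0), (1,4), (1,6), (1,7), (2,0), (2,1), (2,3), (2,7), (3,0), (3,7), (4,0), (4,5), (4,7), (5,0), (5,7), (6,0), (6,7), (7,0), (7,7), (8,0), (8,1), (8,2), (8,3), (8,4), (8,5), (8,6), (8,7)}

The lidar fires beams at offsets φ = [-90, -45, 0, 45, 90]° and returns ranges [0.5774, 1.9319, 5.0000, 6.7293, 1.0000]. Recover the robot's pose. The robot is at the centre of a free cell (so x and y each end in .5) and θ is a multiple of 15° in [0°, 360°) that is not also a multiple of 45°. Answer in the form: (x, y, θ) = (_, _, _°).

(x, y, θ) = (7.5, 1.5, 120°)

Enumerate (i+0.5, j+0.5, θ) over the 37 free cells and 16 admissible headings. For each, cast all 5 beams and compare to the given ranges.
  (3.5, 6.5, 240°): beam 1 = 1.0000 ≠ 0.5774 ✗
  (2.5, 4.5, 15°): beam 1 = 0.5176 ≠ 0.5774 ✗
  (3.5, 5.5, 300°): beam 1 = 1.7321 ≠ 0.5774 ✗
  …
  (7.5, 1.5, 120°): r_1=0.5774, r_2=1.9319, r_3=5.0000, r_4=6.7293, r_5=1.0000 — all match ✓
Only this pose fits every beam.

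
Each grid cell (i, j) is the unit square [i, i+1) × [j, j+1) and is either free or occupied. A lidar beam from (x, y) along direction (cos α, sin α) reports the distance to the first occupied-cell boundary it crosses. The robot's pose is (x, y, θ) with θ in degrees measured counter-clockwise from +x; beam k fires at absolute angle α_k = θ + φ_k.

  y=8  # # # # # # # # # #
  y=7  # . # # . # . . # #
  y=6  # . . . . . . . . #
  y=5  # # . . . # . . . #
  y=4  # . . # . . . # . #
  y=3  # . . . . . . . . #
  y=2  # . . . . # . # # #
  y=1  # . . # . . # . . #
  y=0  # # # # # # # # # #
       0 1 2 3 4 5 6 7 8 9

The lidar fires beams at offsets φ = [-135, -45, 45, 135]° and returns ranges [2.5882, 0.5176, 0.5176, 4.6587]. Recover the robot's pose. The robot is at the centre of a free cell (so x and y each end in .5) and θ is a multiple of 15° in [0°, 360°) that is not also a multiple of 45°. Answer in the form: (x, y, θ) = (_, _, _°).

(x, y, θ) = (8.5, 3.5, 330°)

Candidates: 43 free-cell centres × 16 headings = 688 poses. Raycast each; keep the one whose scan matches to 4 dp.
  (2.5, 2.5, 30°): beam 1 = 1.5529 ≠ 2.5882 ✗
  (2.5, 2.5, 195°): beam 1 = 1.7321 ≠ 2.5882 ✗
  (3.5, 6.5, 105°): beam 1 = 1.7321 ≠ 2.5882 ✗
  (3.5, 5.5, 15°): beam 1 = 0.5774 ≠ 2.5882 ✗
  (1.5, 6.5, 150°): beam 1 = 1.9319 ≠ 2.5882 ✗
  …
  (8.5, 3.5, 330°): r_1=2.5882, r_2=0.5176, r_3=0.5176, r_4=4.6587 — all match ✓
Only this pose fits every beam.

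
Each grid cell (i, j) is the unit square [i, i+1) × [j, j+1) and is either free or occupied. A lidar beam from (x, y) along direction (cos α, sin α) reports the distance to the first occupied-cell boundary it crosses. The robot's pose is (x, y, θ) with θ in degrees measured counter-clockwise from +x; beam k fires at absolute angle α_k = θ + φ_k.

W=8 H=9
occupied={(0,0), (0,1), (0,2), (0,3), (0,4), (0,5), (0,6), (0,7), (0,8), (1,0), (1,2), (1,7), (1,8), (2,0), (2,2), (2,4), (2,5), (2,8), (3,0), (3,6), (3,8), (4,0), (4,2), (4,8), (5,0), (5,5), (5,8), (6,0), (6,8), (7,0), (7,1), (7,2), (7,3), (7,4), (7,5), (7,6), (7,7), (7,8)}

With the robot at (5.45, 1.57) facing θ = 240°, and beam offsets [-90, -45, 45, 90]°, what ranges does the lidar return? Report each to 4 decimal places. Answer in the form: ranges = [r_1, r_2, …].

ranges = [0.8600, 2.2023, 0.5901, 1.1400]

beam 1: φ=-90°, α=150°
  d=(-0.8660,0.5000)  start (5,1)  tX=0.5196 tY=0.8600  stride 1/|dx|=1.1547 1/|dy|=2.0000
    cross x-line → (4,1), t=0.5196
    cross y-line → (4,2), t=0.8600 (wall)
  → r_1 = 0.8600
beam 2: φ=-45°, α=195°
  d=(-0.9659,-0.2588)  start (5,1)  tX=0.4659 tY=2.2023  stride 1/|dx|=1.0353 1/|dy|=3.8637
    cross x-line → (4,1), t=0.4659
    cross x-line → (3,1), t=1.5012
    cross y-line → (3,0), t=2.2023 (wall)
  → r_2 = 2.2023
beam 3: φ=45°, α=285°
  d=(0.2588,-0.9659)  start (5,1)  tX=2.1250 tY=0.5901  stride 1/|dx|=3.8637 1/|dy|=1.0353
    cross y-line → (5,0), t=0.5901 (wall)
  → r_3 = 0.5901
beam 4: φ=90°, α=330°
  d=(0.8660,-0.5000)  start (5,1)  tX=0.6351 tY=1.1400  stride 1/|dx|=1.1547 1/|dy|=2.0000
    cross x-line → (6,1), t=0.6351
    cross y-line → (6,0), t=1.1400 (wall)
  → r_4 = 1.1400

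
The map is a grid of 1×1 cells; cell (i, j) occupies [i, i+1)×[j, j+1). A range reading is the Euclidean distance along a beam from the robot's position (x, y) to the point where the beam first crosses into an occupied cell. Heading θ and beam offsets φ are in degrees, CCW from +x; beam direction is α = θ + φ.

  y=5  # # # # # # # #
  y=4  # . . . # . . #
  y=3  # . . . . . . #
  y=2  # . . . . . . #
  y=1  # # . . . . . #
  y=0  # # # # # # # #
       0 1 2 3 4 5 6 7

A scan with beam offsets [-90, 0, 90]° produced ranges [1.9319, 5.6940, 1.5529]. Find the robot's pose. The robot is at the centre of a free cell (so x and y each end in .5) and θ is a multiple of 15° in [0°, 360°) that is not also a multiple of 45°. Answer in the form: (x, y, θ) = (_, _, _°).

Enumerate (i+0.5, j+0.5, θ) over the 22 free cells and 16 admissible headings. For each, cast all 3 beams and compare to the given ranges.
  (6.5, 2.5, 15°): beam 1 = 1.5529 ≠ 1.9319 ✗
  (5.5, 4.5, 195°): beam 1 = 0.5176 ≠ 1.9319 ✗
  (3.5, 1.5, 285°): beam 1 = 1.5529 ≠ 1.9319 ✗
  (4.5, 3.5, 240°): beam 1 = 3.0000 ≠ 1.9319 ✗
  (3.5, 1.5, 195°): beam 1 = 3.6235 ≠ 1.9319 ✗
  …
  (6.5, 2.5, 165°): r_1=1.9319, r_2=5.6940, r_3=1.5529 — all match ✓
Unique over the lattice → pose = (6.5, 2.5, 165°).

(x, y, θ) = (6.5, 2.5, 165°)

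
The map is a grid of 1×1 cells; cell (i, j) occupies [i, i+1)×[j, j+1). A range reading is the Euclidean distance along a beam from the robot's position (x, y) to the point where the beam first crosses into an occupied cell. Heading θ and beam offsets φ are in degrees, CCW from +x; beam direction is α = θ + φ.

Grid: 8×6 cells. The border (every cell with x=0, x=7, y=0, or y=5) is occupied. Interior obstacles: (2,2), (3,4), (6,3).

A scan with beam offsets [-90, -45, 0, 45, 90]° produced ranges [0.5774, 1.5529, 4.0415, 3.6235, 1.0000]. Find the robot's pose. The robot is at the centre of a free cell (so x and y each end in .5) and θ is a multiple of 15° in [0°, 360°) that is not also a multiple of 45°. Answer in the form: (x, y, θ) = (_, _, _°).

(x, y, θ) = (6.5, 1.5, 120°)

Candidates: 21 free-cell centres × 16 headings = 336 poses. Raycast each; keep the one whose scan matches to 4 dp.
  (3.5, 3.5, 30°): beam 1 = 2.8868 ≠ 0.5774 ✗
  (1.5, 3.5, 285°): beam 1 = 0.5176 ≠ 0.5774 ✗
  (4.5, 3.5, 75°): beam 1 = 1.5529 ≠ 0.5774 ✗
  …
  (6.5, 1.5, 120°): r_1=0.5774, r_2=1.5529, r_3=4.0415, r_4=3.6235, r_5=1.0000 — all match ✓
Only this pose fits every beam.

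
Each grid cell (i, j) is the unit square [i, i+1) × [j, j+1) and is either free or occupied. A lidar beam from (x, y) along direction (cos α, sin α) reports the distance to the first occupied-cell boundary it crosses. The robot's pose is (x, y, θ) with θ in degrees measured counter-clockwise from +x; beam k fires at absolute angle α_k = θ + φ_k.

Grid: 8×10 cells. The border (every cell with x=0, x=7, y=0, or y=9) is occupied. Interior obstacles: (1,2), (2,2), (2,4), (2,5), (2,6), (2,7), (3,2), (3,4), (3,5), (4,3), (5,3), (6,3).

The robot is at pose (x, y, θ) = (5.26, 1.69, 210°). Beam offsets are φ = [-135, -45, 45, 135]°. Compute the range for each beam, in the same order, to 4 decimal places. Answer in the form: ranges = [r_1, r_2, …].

beam 1: φ=-135°, α=75°
  dir = (cos 75°, sin 75°) = (0.2588, 0.9659); from cell (5,1)
  next x-line at t=2.8591, next y-line at t=0.3209; Δt_x=3.8637, Δt_y=1.0353
    y: enter (5,2) at t=0.3209
    y: enter (5,3) at t=1.3562 ← occupied
  → r_1 = 1.3562
beam 2: φ=-45°, α=165°
  dir = (cos 165°, sin 165°) = (-0.9659, 0.2588); from cell (5,1)
  next x-line at t=0.2692, next y-line at t=1.1977; Δt_x=1.0353, Δt_y=3.8637
    x: enter (4,1) at t=0.2692
    y: enter (4,2) at t=1.1977
    x: enter (3,2) at t=1.3044 ← occupied
  → r_2 = 1.3044
beam 3: φ=45°, α=255°
  dir = (cos 255°, sin 255°) = (-0.2588, -0.9659); from cell (5,1)
  next x-line at t=1.0046, next y-line at t=0.7143; Δt_x=3.8637, Δt_y=1.0353
    y: enter (5,0) at t=0.7143 ← occupied
  → r_3 = 0.7143
beam 4: φ=135°, α=345°
  dir = (cos 345°, sin 345°) = (0.9659, -0.2588); from cell (5,1)
  next x-line at t=0.7661, next y-line at t=2.6660; Δt_x=1.0353, Δt_y=3.8637
    x: enter (6,1) at t=0.7661
    x: enter (7,1) at t=1.8014 ← occupied
  → r_4 = 1.8014

ranges = [1.3562, 1.3044, 0.7143, 1.8014]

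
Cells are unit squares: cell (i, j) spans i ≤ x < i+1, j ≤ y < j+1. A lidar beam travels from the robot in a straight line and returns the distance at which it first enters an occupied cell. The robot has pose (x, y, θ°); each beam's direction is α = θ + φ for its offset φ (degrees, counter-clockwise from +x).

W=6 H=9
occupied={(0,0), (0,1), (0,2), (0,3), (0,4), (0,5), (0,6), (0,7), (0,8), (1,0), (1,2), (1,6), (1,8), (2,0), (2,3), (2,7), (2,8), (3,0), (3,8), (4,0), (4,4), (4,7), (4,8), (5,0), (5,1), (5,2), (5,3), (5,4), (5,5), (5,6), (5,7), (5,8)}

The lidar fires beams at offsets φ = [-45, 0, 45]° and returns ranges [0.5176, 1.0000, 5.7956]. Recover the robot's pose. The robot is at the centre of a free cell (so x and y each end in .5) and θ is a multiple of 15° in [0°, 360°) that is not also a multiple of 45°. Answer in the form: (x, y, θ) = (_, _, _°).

Enumerate (i+0.5, j+0.5, θ) over the 22 free cells and 16 admissible headings. For each, cast all 3 beams and compare to the given ranges.
  (3.5, 5.5, 345°): beam 1 = 1.0000 ≠ 0.5176 ✗
  (3.5, 7.5, 255°): beam 1 = 0.5774 ≠ 0.5176 ✗
  (2.5, 5.5, 75°): beam 1 = 2.8868 ≠ 0.5176 ✗
  (1.5, 3.5, 210°): beam 2 = 0.5774 ≠ 1.0000 ✗
  …
  (4.5, 1.5, 60°): r_1=0.5176, r_2=1.0000, r_3=5.7956 — all match ✓
Only this pose fits every beam.

(x, y, θ) = (4.5, 1.5, 60°)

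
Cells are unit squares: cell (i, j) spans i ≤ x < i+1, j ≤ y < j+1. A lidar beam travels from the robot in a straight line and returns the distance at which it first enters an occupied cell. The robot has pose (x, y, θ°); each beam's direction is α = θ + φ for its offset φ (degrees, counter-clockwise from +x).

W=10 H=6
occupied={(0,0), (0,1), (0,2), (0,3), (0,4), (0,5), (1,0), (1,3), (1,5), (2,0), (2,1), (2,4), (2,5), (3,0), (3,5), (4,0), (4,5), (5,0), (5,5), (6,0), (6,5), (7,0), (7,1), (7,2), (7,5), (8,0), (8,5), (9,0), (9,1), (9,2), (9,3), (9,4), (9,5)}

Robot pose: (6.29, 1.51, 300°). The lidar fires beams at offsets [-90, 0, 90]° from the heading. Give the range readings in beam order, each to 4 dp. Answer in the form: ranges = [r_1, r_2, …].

ranges = [1.0200, 0.5889, 0.8198]

beam 1: φ=-90°, α=210°
  d=(-0.8660,-0.5000)  start (6,1)  tX=0.3349 tY=1.0200  stride 1/|dx|=1.1547 1/|dy|=2.0000
    cross x-line → (5,1), t=0.3349
    cross y-line → (5,0), t=1.0200 (wall)
  → r_1 = 1.0200
beam 2: φ=0°, α=300°
  d=(0.5000,-0.8660)  start (6,1)  tX=1.4200 tY=0.5889  stride 1/|dx|=2.0000 1/|dy|=1.1547
    cross y-line → (6,0), t=0.5889 (wall)
  → r_2 = 0.5889
beam 3: φ=90°, α=30°
  d=(0.8660,0.5000)  start (6,1)  tX=0.8198 tY=0.9800  stride 1/|dx|=1.1547 1/|dy|=2.0000
    cross x-line → (7,1), t=0.8198 (wall)
  → r_3 = 0.8198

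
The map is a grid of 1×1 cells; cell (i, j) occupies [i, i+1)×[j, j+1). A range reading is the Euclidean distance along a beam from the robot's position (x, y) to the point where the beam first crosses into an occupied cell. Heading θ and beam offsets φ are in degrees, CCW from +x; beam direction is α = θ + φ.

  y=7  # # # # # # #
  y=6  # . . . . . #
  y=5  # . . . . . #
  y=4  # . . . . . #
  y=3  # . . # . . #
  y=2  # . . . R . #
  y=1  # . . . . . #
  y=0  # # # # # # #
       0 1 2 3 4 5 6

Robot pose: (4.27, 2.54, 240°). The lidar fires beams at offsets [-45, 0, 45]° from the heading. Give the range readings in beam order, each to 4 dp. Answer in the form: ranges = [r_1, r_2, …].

ranges = [3.3854, 1.7782, 1.5943]

beam 1: φ=-45°, α=195°
  direction (-0.9659, -0.2588); cell (4,2); t to first gridline: x 0.2795, y 2.0864 (then +1.0353 / +3.8637)
    (3,2) via x @ 0.2795
    (2,2) via x @ 1.3148
    (2,1) via y @ 2.0864
    (1,1) via x @ 2.3501
    (0,1) via x @ 3.3854  # hit
  → r_1 = 3.3854
beam 2: φ=0°, α=240°
  direction (-0.5000, -0.8660); cell (4,2); t to first gridline: x 0.5400, y 0.6235 (then +2.0000 / +1.1547)
    (3,2) via x @ 0.5400
    (3,1) via y @ 0.6235
    (3,0) via y @ 1.7782  # hit
  → r_2 = 1.7782
beam 3: φ=45°, α=285°
  direction (0.2588, -0.9659); cell (4,2); t to first gridline: x 2.8205, y 0.5590 (then +3.8637 / +1.0353)
    (4,1) via y @ 0.5590
    (4,0) via y @ 1.5943  # hit
  → r_3 = 1.5943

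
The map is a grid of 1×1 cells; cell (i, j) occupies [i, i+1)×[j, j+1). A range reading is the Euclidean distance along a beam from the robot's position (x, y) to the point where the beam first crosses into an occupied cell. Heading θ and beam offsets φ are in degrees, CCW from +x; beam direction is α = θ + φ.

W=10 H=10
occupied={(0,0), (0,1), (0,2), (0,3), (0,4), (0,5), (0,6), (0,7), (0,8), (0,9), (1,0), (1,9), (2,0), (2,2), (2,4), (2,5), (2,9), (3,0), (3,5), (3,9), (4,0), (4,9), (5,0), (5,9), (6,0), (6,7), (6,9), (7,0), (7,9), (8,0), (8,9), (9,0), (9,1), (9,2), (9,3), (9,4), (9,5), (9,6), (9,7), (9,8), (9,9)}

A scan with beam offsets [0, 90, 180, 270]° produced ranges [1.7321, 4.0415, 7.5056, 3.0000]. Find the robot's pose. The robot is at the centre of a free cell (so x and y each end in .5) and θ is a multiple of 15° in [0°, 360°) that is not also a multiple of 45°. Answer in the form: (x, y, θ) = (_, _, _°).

(x, y, θ) = (4.5, 7.5, 120°)

Candidates: 59 free-cell centres × 16 headings = 944 poses. Raycast each; keep the one whose scan matches to 4 dp.
  (8.5, 3.5, 105°): beam 1 = 5.6940 ≠ 1.7321 ✗
  (2.5, 1.5, 285°): beam 1 = 0.5176 ≠ 1.7321 ✗
  (3.5, 1.5, 150°): beam 1 = 1.0000 ≠ 1.7321 ✗
  (7.5, 4.5, 345°): beam 1 = 1.5529 ≠ 1.7321 ✗
  …
  (4.5, 7.5, 120°): r_1=1.7321, r_2=4.0415, r_3=7.5056, r_4=3.0000 — all match ✓
Only this pose fits every beam.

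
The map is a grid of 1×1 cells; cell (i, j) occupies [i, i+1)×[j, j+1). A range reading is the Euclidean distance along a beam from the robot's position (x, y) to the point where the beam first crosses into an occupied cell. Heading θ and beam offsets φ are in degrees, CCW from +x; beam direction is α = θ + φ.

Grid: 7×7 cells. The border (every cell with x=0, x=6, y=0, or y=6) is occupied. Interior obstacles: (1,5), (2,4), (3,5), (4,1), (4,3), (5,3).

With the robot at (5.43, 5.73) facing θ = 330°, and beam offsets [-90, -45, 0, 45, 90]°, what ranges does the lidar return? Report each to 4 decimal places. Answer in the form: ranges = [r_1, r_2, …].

beam 1: φ=-90°, α=240°
  dir = (cos 240°, sin 240°) = (-0.5000, -0.8660); from cell (5,5)
  next x-line at t=0.8600, next y-line at t=0.8429; Δt_x=2.0000, Δt_y=1.1547
    y: enter (5,4) at t=0.8429
    x: enter (4,4) at t=0.8600
    y: enter (4,3) at t=1.9976 ← occupied
  → r_1 = 1.9976
beam 2: φ=-45°, α=285°
  dir = (cos 285°, sin 285°) = (0.2588, -0.9659); from cell (5,5)
  next x-line at t=2.2023, next y-line at t=0.7558; Δt_x=3.8637, Δt_y=1.0353
    y: enter (5,4) at t=0.7558
    y: enter (5,3) at t=1.7910 ← occupied
  → r_2 = 1.7910
beam 3: φ=0°, α=330°
  dir = (cos 330°, sin 330°) = (0.8660, -0.5000); from cell (5,5)
  next x-line at t=0.6582, next y-line at t=1.4600; Δt_x=1.1547, Δt_y=2.0000
    x: enter (6,5) at t=0.6582 ← occupied
  → r_3 = 0.6582
beam 4: φ=45°, α=15°
  dir = (cos 15°, sin 15°) = (0.9659, 0.2588); from cell (5,5)
  next x-line at t=0.5901, next y-line at t=1.0432; Δt_x=1.0353, Δt_y=3.8637
    x: enter (6,5) at t=0.5901 ← occupied
  → r_4 = 0.5901
beam 5: φ=90°, α=60°
  dir = (cos 60°, sin 60°) = (0.5000, 0.8660); from cell (5,5)
  next x-line at t=1.1400, next y-line at t=0.3118; Δt_x=2.0000, Δt_y=1.1547
    y: enter (5,6) at t=0.3118 ← occupied
  → r_5 = 0.3118

ranges = [1.9976, 1.7910, 0.6582, 0.5901, 0.3118]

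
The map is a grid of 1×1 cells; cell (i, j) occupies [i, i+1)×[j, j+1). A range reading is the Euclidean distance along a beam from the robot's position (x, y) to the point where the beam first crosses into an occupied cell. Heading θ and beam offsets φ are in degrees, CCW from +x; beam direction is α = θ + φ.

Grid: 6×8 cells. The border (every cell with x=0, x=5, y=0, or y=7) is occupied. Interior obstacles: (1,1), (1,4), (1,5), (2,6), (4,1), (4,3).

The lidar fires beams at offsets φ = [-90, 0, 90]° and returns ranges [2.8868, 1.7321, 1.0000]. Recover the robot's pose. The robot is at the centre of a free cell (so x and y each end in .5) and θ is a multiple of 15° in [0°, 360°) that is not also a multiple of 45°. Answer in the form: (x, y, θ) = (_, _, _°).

(x, y, θ) = (3.5, 2.5, 240°)

The pose lattice has 18·16 = 288 candidates. Test each by forward raycasting.
  (2.5, 1.5, 300°): beam 1 = 0.5774 ≠ 2.8868 ✗
  (3.5, 1.5, 285°): beam 1 = 1.5529 ≠ 2.8868 ✗
  (3.5, 1.5, 30°): beam 1 = 0.5774 ≠ 2.8868 ✗
  …
  (3.5, 2.5, 240°): r_1=2.8868, r_2=1.7321, r_3=1.0000 — all match ✓
No second candidate reproduces the full scan.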